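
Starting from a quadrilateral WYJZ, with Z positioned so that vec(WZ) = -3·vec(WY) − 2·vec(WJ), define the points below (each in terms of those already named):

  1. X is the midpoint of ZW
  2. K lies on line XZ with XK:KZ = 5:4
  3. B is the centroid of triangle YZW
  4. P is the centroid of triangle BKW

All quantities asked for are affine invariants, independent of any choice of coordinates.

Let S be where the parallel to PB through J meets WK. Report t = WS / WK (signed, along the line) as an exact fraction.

t = -27/28

Assign W = (0, 0), Y = (1, 0), J = (0, 1), Z = (-3, -2) — the answer is frame-independent, so this choice is without loss of generality.
1. X is the midpoint of ZW ⇒ X = (-3/2, -1)
2. K lies on line XZ with XK:KZ = 5:4 ⇒ K = (-7/3, -14/9)
3. B is the centroid of triangle YZW ⇒ B = (-2/3, -2/3)
4. P is the centroid of triangle BKW ⇒ P = (-1, -20/27)
through J parallel to PB: direction (1/3, 2/27); meets WK at S = (9/4, 3/2)
S = W + t·(K−W) with t = -27/28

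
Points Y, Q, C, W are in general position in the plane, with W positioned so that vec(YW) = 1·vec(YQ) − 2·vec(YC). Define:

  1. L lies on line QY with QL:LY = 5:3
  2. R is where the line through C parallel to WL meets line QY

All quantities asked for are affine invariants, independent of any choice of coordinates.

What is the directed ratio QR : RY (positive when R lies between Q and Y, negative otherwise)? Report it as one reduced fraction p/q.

Choose coordinates Y = (0, 0), Q = (1, 0), C = (0, 1), W = (1, -2).
1. L lies on line QY with QL:LY = 5:3 ⇒ L = (3/8, 0)
2. R is where the line through C parallel to WL meets line QY ⇒ R = (5/16, 0)
R = Q + t·(Y−Q) with t = 11/16, so QR:RY = t:(1−t) = 11/16:5/16

QR:RY = 11/5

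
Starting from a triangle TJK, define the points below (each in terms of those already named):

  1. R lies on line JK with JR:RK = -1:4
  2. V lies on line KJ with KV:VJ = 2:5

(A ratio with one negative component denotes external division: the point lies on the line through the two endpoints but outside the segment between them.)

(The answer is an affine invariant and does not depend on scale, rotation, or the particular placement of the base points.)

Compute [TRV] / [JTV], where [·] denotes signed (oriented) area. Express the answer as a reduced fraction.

Set T = (0, 0), J = (1, 0), K = (0, 1); any affine frame gives the same invariant.
1. R lies on line JK with JR:RK = -1:4 ⇒ R = (4/3, -1/3)
2. V lies on line KJ with KV:VJ = 2:5 ⇒ V = (2/7, 5/7)
2·[TRV] = 22/21, 2·[JTV] = -5/7
[TRV]:[JTV] = 22/21:-5/7 = -22/15

[TRV]:[JTV] = -22/15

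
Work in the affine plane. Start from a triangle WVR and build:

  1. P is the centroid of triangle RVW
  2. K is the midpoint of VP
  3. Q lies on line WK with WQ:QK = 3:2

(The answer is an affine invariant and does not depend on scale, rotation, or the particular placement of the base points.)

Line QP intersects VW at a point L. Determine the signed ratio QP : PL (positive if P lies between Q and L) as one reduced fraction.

Choose coordinates W = (0, 0), V = (1, 0), R = (0, 1).
1. P is the centroid of triangle RVW ⇒ P = (1/3, 1/3)
2. K is the midpoint of VP ⇒ K = (2/3, 1/6)
3. Q lies on line WK with WQ:QK = 3:2 ⇒ Q = (2/5, 1/10)
line QP meets VW at L = (3/7, 0)
P = Q + t·(L−Q) with t = -7/3, so QP:PL = -7/3:10/3

QP:PL = -7/10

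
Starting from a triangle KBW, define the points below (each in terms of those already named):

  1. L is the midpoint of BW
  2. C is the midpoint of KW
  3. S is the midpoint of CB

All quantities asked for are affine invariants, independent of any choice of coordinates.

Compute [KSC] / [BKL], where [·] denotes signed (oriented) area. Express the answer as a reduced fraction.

Choose coordinates K = (0, 0), B = (1, 0), W = (0, 1).
1. L is the midpoint of BW ⇒ L = (1/2, 1/2)
2. C is the midpoint of KW ⇒ C = (0, 1/2)
3. S is the midpoint of CB ⇒ S = (1/2, 1/4)
2·[KSC] = 1/4, 2·[BKL] = -1/2
[KSC]:[BKL] = 1/4:-1/2 = -1/2

[KSC]:[BKL] = -1/2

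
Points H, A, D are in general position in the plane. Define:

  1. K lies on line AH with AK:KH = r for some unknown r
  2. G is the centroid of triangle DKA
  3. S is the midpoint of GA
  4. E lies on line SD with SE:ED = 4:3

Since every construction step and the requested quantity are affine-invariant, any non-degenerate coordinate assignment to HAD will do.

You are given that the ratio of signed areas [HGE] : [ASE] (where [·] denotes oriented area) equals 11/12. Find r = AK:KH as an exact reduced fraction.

Set H = (0, 0), A = (1, 0), D = (0, 1); any affine frame gives the same invariant.
1. With AK:KH = r, write λ = r/(r+1) so K = A + λ·(H−A); K is affine-linear in λ
2. G is the centroid of triangle DKA ⇒ G is an affine combination of earlier points and hence also affine-linear in λ
3. S is the midpoint of GA ⇒ S is an affine combination of earlier points and hence also affine-linear in λ
4. E lies on line SD with SE:ED = 4:3 ⇒ E is an affine combination of earlier points and hence also affine-linear in λ
Every point depending on K is an affine combination of K and λ-independent points, so each such coordinate is linear in λ; the λ² term in each signed area is a multiple of (H−A)×(H−A) = 0, so 2·[HGE] and 2·[ASE] are each linear in λ. Evaluating at λ=0 and λ=1:
  2·[HGE] = -4/21·λ + 13/42,   2·[ASE] = -2/21·λ
So [HGE]:[ASE] = (-4/21·λ + 13/42) / (-2/21·λ). Setting this equal to 11/12:
  -4/21·λ + 13/42 = 11/12·(-2/21·λ)  ⇒  λ = 3
Then r = λ/(1−λ) = (3)/(-2) = -3/2. Check: with r = -3/2, K = (-2, 0) and [HGE]:[ASE] = 11/12 as required.

r = -3/2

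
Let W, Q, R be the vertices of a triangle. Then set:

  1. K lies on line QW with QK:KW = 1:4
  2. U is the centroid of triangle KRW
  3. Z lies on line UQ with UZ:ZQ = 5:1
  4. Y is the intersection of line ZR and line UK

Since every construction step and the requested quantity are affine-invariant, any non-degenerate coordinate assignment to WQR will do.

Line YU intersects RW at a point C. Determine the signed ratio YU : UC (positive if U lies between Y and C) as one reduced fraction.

YU:UC = 60/19

Work in coordinates with W = (0, 0), Q = (1, 0), R = (0, 1).
1. K lies on line QW with QK:KW = 1:4 ⇒ K = (4/5, 0)
2. U is the centroid of triangle KRW ⇒ U = (4/15, 1/3)
3. Z lies on line UQ with UZ:ZQ = 5:1 ⇒ Z = (79/90, 1/18)
4. Y is the intersection of line ZR and line UK ⇒ Y = (316/285, -11/57)
line YU meets RW at C = (0, 1/2)
U = Y + t·(C−Y) with t = 60/79, so YU:UC = 60/79:19/79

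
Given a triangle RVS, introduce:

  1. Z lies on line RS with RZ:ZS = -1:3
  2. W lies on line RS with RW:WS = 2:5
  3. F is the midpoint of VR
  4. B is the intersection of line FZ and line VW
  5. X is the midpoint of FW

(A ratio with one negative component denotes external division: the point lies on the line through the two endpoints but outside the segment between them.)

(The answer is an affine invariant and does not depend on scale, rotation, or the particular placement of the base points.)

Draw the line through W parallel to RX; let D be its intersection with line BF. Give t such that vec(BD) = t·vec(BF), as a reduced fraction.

t = -11

Set R = (0, 0), V = (1, 0), S = (0, 1); any affine frame gives the same invariant.
1. Z lies on line RS with RZ:ZS = -1:3 ⇒ Z = (0, -1/2)
2. W lies on line RS with RW:WS = 2:5 ⇒ W = (0, 2/7)
3. F is the midpoint of VR ⇒ F = (1/2, 0)
4. B is the intersection of line FZ and line VW ⇒ B = (11/18, 1/9)
5. X is the midpoint of FW ⇒ X = (1/4, 1/7)
through W parallel to RX: direction (1/4, 1/7); meets BF at D = (11/6, 4/3)
D = B + t·(F−B) with t = -11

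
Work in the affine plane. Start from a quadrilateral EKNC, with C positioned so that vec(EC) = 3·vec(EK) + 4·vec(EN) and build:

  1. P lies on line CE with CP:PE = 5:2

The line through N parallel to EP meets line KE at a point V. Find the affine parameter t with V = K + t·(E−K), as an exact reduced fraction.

Choose coordinates E = (0, 0), K = (1, 0), N = (0, 1), C = (3, 4).
1. P lies on line CE with CP:PE = 5:2 ⇒ P = (6/7, 8/7)
through N parallel to EP: direction (6/7, 8/7); meets KE at V = (-3/4, 0)
V = K + t·(E−K) with t = 7/4

t = 7/4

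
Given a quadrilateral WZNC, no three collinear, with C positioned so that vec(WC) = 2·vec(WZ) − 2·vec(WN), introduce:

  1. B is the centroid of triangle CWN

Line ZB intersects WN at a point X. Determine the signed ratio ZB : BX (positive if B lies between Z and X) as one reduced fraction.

ZB:BX = 1/2

Choose coordinates W = (0, 0), Z = (1, 0), N = (0, 1), C = (2, -2).
1. B is the centroid of triangle CWN ⇒ B = (2/3, -1/3)
line ZB meets WN at X = (0, -1)
B = Z + t·(X−Z) with t = 1/3, so ZB:BX = 1/3:2/3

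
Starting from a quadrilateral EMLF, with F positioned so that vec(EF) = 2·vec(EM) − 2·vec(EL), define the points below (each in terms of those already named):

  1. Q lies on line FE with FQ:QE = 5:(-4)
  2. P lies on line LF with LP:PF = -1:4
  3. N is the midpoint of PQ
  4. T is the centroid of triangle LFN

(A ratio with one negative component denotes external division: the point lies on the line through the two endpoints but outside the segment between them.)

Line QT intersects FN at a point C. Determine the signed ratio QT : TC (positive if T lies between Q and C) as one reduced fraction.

Assign E = (0, 0), M = (1, 0), L = (0, 1), F = (2, -2) — the answer is frame-independent, so this choice is without loss of generality.
1. Q lies on line FE with FQ:QE = 5:(-4) ⇒ Q = (-8, 8)
2. P lies on line LF with LP:PF = -1:4 ⇒ P = (-2/3, 2)
3. N is the midpoint of PQ ⇒ N = (-13/3, 5)
4. T is the centroid of triangle LFN ⇒ T = (-7/9, 4/3)
line QT meets FN at C = (-20/9, 8/3)
T = Q + t·(C−Q) with t = 5/4, so QT:TC = 5/4:-1/4

QT:TC = -5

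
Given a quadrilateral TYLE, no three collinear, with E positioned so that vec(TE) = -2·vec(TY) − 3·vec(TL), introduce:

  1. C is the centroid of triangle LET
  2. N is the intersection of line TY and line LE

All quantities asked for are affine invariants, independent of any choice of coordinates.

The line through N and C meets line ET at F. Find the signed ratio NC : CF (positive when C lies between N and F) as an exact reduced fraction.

NC:CF = 5/4

Assign T = (0, 0), Y = (1, 0), L = (0, 1), E = (-2, -3) — the answer is frame-independent, so this choice is without loss of generality.
1. C is the centroid of triangle LET ⇒ C = (-2/3, -2/3)
2. N is the intersection of line TY and line LE ⇒ N = (-1/2, 0)
line NC meets ET at F = (-4/5, -6/5)
C = N + t·(F−N) with t = 5/9, so NC:CF = 5/9:4/9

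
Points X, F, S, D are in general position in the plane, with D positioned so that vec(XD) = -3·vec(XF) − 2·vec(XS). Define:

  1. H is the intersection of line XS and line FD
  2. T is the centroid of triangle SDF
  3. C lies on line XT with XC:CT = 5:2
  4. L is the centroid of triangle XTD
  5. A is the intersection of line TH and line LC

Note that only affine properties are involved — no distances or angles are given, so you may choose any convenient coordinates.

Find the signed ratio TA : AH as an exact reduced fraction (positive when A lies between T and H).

TA:AH = 4/57

Choose coordinates X = (0, 0), F = (1, 0), S = (0, 1), D = (-3, -2).
1. H is the intersection of line XS and line FD ⇒ H = (0, -1/2)
2. T is the centroid of triangle SDF ⇒ T = (-2/3, -1/3)
3. C lies on line XT with XC:CT = 5:2 ⇒ C = (-10/21, -5/21)
4. L is the centroid of triangle XTD ⇒ L = (-11/9, -7/9)
5. A is the intersection of line TH and line LC ⇒ A = (-38/61, -21/61)
A = T + t·(H−T) with t = 4/61, so TA:AH = t:(1−t) = 4/61:57/61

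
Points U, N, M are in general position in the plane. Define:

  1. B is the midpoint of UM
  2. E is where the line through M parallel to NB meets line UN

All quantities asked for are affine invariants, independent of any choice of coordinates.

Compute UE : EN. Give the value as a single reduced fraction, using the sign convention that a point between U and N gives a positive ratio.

Assign U = (0, 0), N = (1, 0), M = (0, 1) — the answer is frame-independent, so this choice is without loss of generality.
1. B is the midpoint of UM ⇒ B = (0, 1/2)
2. E is where the line through M parallel to NB meets line UN ⇒ E = (2, 0)
E = U + t·(N−U) with t = 2, so UE:EN = t:(1−t) = 2:-1

UE:EN = -2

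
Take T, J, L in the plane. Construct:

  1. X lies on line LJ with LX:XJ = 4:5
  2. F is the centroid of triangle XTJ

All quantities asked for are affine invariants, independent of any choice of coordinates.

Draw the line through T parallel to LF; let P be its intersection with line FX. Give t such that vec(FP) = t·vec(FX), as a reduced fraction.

t = -13/4

Set T = (0, 0), J = (1, 0), L = (0, 1); any affine frame gives the same invariant.
1. X lies on line LJ with LX:XJ = 4:5 ⇒ X = (4/9, 5/9)
2. F is the centroid of triangle XTJ ⇒ F = (13/27, 5/27)
through T parallel to LF: direction (13/27, -22/27); meets FX at P = (65/108, -55/54)
P = F + t·(X−F) with t = -13/4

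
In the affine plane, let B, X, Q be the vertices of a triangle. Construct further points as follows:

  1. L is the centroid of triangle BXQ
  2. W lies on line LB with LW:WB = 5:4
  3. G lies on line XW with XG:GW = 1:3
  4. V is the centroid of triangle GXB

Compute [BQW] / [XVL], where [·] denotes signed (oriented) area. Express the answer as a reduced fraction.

Assign B = (0, 0), X = (1, 0), Q = (0, 1) — the answer is frame-independent, so this choice is without loss of generality.
1. L is the centroid of triangle BXQ ⇒ L = (1/3, 1/3)
2. W lies on line LB with LW:WB = 5:4 ⇒ W = (4/27, 4/27)
3. G lies on line XW with XG:GW = 1:3 ⇒ G = (85/108, 1/27)
4. V is the centroid of triangle GXB ⇒ V = (193/324, 1/81)
2·[BQW] = -4/27, 2·[XVL] = -41/324
[BQW]:[XVL] = -4/27:-41/324 = 48/41

[BQW]:[XVL] = 48/41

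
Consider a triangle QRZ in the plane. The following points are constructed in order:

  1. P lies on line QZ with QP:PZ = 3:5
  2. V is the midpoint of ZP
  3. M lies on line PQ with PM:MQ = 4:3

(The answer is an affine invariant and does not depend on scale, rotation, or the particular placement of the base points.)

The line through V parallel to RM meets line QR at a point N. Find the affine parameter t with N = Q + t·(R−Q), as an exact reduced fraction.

t = 77/18

Choose coordinates Q = (0, 0), R = (1, 0), Z = (0, 1).
1. P lies on line QZ with QP:PZ = 3:5 ⇒ P = (0, 3/8)
2. V is the midpoint of ZP ⇒ V = (0, 11/16)
3. M lies on line PQ with PM:MQ = 4:3 ⇒ M = (0, 9/56)
through V parallel to RM: direction (-1, 9/56); meets QR at N = (77/18, 0)
N = Q + t·(R−Q) with t = 77/18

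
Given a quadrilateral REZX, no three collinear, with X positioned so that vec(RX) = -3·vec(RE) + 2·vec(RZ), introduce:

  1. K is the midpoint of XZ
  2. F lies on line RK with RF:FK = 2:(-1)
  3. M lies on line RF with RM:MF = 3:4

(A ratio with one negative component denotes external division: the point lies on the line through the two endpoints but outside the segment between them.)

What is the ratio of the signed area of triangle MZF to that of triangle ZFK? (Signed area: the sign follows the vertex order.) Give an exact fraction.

Assign R = (0, 0), E = (1, 0), Z = (0, 1), X = (-3, 2) — the answer is frame-independent, so this choice is without loss of generality.
1. K is the midpoint of XZ ⇒ K = (-3/2, 3/2)
2. F lies on line RK with RF:FK = 2:(-1) ⇒ F = (-3, 3)
3. M lies on line RF with RM:MF = 3:4 ⇒ M = (-9/7, 9/7)
2·[MZF] = 12/7, 2·[ZFK] = 3/2
[MZF]:[ZFK] = 12/7:3/2 = 8/7

[MZF]:[ZFK] = 8/7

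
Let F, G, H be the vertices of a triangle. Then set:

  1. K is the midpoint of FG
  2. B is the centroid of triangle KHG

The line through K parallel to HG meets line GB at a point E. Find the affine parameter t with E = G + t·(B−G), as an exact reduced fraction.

Set F = (0, 0), G = (1, 0), H = (0, 1); any affine frame gives the same invariant.
1. K is the midpoint of FG ⇒ K = (1/2, 0)
2. B is the centroid of triangle KHG ⇒ B = (1/2, 1/3)
through K parallel to HG: direction (1, -1); meets GB at E = (-1/2, 1)
E = G + t·(B−G) with t = 3

t = 3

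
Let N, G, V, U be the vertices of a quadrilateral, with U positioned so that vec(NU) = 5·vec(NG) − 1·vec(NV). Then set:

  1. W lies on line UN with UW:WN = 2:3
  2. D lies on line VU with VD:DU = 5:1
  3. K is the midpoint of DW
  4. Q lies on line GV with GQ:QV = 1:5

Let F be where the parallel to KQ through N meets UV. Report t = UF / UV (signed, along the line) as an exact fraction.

t = -5/6

Work in coordinates with N = (0, 0), G = (1, 0), V = (0, 1), U = (5, -1).
1. W lies on line UN with UW:WN = 2:3 ⇒ W = (3, -3/5)
2. D lies on line VU with VD:DU = 5:1 ⇒ D = (25/6, -2/3)
3. K is the midpoint of DW ⇒ K = (43/12, -19/30)
4. Q lies on line GV with GQ:QV = 1:5 ⇒ Q = (5/6, 1/6)
through N parallel to KQ: direction (-11/4, 4/5); meets UV at F = (55/6, -8/3)
F = U + t·(V−U) with t = -5/6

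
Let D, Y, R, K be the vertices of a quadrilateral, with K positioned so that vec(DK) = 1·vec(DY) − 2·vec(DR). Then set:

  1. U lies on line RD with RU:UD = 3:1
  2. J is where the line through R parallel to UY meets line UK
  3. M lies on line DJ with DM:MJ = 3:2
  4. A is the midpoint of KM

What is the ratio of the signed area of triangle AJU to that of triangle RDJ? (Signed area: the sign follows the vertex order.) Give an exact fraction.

[AJU]:[RDJ] = 1/20

Assign D = (0, 0), Y = (1, 0), R = (0, 1), K = (1, -2) — the answer is frame-independent, so this choice is without loss of generality.
1. U lies on line RD with RU:UD = 3:1 ⇒ U = (0, 1/4)
2. J is where the line through R parallel to UY meets line UK ⇒ J = (-3/8, 35/32)
3. M lies on line DJ with DM:MJ = 3:2 ⇒ M = (-9/40, 21/32)
4. A is the midpoint of KM ⇒ A = (31/80, -43/64)
2·[AJU] = -3/160, 2·[RDJ] = -3/8
[AJU]:[RDJ] = -3/160:-3/8 = 1/20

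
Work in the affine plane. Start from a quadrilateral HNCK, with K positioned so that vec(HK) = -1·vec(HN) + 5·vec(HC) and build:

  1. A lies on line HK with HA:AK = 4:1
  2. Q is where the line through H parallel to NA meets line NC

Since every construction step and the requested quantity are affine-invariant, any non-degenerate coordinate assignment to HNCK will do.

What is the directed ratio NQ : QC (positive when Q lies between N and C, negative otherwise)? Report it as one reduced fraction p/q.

NQ:QC = -20/9

Assign H = (0, 0), N = (1, 0), C = (0, 1), K = (-1, 5) — the answer is frame-independent, so this choice is without loss of generality.
1. A lies on line HK with HA:AK = 4:1 ⇒ A = (-4/5, 4)
2. Q is where the line through H parallel to NA meets line NC ⇒ Q = (-9/11, 20/11)
Q = N + t·(C−N) with t = 20/11, so NQ:QC = t:(1−t) = 20/11:-9/11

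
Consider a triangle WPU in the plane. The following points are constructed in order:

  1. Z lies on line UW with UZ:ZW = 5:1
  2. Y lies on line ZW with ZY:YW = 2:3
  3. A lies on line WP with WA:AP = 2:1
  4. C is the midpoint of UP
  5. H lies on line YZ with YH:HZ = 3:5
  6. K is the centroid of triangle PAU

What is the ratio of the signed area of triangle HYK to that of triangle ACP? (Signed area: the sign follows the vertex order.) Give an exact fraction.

Work in coordinates with W = (0, 0), P = (1, 0), U = (0, 1).
1. Z lies on line UW with UZ:ZW = 5:1 ⇒ Z = (0, 1/6)
2. Y lies on line ZW with ZY:YW = 2:3 ⇒ Y = (0, 1/10)
3. A lies on line WP with WA:AP = 2:1 ⇒ A = (2/3, 0)
4. C is the midpoint of UP ⇒ C = (1/2, 1/2)
5. H lies on line YZ with YH:HZ = 3:5 ⇒ H = (0, 1/8)
6. K is the centroid of triangle PAU ⇒ K = (5/9, 1/3)
2·[HYK] = 1/72, 2·[ACP] = -1/6
[HYK]:[ACP] = 1/72:-1/6 = -1/12

[HYK]:[ACP] = -1/12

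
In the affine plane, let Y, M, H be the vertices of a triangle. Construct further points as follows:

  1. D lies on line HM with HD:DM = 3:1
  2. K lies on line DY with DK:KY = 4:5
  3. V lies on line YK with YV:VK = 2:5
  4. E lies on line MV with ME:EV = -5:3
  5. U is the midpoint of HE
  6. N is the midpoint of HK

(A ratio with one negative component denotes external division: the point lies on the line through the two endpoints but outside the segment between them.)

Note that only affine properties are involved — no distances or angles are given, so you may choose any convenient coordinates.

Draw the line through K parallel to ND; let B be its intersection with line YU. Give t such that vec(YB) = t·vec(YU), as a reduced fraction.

t = 140/71

Work in coordinates with Y = (0, 0), M = (1, 0), H = (0, 1).
1. D lies on line HM with HD:DM = 3:1 ⇒ D = (3/4, 1/4)
2. K lies on line DY with DK:KY = 4:5 ⇒ K = (5/12, 5/36)
3. V lies on line YK with YV:VK = 2:5 ⇒ V = (5/42, 5/126)
4. E lies on line MV with ME:EV = -5:3 ⇒ E = (-101/84, 25/252)
5. U is the midpoint of HE ⇒ U = (-101/168, 277/504)
6. N is the midpoint of HK ⇒ N = (5/24, 41/72)
through K parallel to ND: direction (13/24, -23/72); meets YU at B = (-505/426, 1385/1278)
B = Y + t·(U−Y) with t = 140/71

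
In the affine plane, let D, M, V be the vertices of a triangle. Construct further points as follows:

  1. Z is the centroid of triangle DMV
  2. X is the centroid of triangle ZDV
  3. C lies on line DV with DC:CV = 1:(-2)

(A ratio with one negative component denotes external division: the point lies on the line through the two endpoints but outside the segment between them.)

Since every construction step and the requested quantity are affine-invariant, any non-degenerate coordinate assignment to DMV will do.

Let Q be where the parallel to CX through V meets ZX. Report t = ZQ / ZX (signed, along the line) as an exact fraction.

Choose coordinates D = (0, 0), M = (1, 0), V = (0, 1).
1. Z is the centroid of triangle DMV ⇒ Z = (1/3, 1/3)
2. X is the centroid of triangle ZDV ⇒ X = (1/9, 4/9)
3. C lies on line DV with DC:CV = 1:(-2) ⇒ C = (0, -1)
through V parallel to CX: direction (1/9, 13/9); meets ZX at Q = (-1/27, 14/27)
Q = Z + t·(X−Z) with t = 5/3

t = 5/3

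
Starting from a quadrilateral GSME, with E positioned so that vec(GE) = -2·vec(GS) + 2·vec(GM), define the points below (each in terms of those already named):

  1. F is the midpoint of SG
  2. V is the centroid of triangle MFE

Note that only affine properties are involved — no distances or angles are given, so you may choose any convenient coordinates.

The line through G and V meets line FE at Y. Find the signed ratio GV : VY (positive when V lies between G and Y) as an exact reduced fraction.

Work in coordinates with G = (0, 0), S = (1, 0), M = (0, 1), E = (-2, 2).
1. F is the midpoint of SG ⇒ F = (1/2, 0)
2. V is the centroid of triangle MFE ⇒ V = (-1/2, 1)
line GV meets FE at Y = (-1/3, 2/3)
V = G + t·(Y−G) with t = 3/2, so GV:VY = 3/2:-1/2

GV:VY = -3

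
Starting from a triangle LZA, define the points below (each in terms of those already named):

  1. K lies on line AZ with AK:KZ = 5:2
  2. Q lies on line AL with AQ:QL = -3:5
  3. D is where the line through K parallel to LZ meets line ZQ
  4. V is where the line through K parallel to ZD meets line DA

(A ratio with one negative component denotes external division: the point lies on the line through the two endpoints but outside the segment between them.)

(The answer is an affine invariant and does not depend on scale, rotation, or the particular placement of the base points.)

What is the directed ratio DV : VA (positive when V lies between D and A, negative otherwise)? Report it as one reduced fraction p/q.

DV:VA = 2/5

Assign L = (0, 0), Z = (1, 0), A = (0, 1) — the answer is frame-independent, so this choice is without loss of generality.
1. K lies on line AZ with AK:KZ = 5:2 ⇒ K = (5/7, 2/7)
2. Q lies on line AL with AQ:QL = -3:5 ⇒ Q = (0, 5/2)
3. D is where the line through K parallel to LZ meets line ZQ ⇒ D = (31/35, 2/7)
4. V is where the line through K parallel to ZD meets line DA ⇒ V = (31/49, 24/49)
V = D + t·(A−D) with t = 2/7, so DV:VA = t:(1−t) = 2/7:5/7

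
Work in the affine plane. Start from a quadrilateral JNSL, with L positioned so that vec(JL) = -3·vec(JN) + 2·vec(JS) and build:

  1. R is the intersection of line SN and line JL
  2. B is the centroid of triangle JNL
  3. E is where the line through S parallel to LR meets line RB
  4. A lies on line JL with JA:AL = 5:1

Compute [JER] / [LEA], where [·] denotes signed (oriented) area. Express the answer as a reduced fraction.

Choose coordinates J = (0, 0), N = (1, 0), S = (0, 1), L = (-3, 2).
1. R is the intersection of line SN and line JL ⇒ R = (3, -2)
2. B is the centroid of triangle JNL ⇒ B = (-2/3, 2/3)
3. E is where the line through S parallel to LR meets line RB ⇒ E = (-27/2, 10)
4. A lies on line JL with JA:AL = 5:1 ⇒ A = (-5/2, 5/3)
2·[JER] = -3, 2·[LEA] = -1/2
[JER]:[LEA] = -3:-1/2 = 6

[JER]:[LEA] = 6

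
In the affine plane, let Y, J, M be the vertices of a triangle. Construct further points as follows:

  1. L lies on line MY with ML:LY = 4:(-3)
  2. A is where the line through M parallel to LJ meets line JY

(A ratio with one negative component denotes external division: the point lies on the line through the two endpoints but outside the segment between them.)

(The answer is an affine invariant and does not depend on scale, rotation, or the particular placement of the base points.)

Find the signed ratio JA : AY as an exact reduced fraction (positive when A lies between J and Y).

JA:AY = -4

Work in coordinates with Y = (0, 0), J = (1, 0), M = (0, 1).
1. L lies on line MY with ML:LY = 4:(-3) ⇒ L = (0, -3)
2. A is where the line through M parallel to LJ meets line JY ⇒ A = (-1/3, 0)
A = J + t·(Y−J) with t = 4/3, so JA:AY = t:(1−t) = 4/3:-1/3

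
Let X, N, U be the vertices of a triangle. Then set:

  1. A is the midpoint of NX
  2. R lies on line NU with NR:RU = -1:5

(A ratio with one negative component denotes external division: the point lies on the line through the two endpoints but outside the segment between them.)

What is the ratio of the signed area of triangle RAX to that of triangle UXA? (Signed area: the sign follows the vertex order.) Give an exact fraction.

Assign X = (0, 0), N = (1, 0), U = (0, 1) — the answer is frame-independent, so this choice is without loss of generality.
1. A is the midpoint of NX ⇒ A = (1/2, 0)
2. R lies on line NU with NR:RU = -1:5 ⇒ R = (5/4, -1/4)
2·[RAX] = 1/8, 2·[UXA] = 1/2
[RAX]:[UXA] = 1/8:1/2 = 1/4

[RAX]:[UXA] = 1/4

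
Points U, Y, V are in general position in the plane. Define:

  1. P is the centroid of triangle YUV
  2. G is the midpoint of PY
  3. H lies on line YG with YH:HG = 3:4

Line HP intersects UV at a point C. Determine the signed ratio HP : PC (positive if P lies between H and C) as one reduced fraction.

Assign U = (0, 0), Y = (1, 0), V = (0, 1) — the answer is frame-independent, so this choice is without loss of generality.
1. P is the centroid of triangle YUV ⇒ P = (1/3, 1/3)
2. G is the midpoint of PY ⇒ G = (2/3, 1/6)
3. H lies on line YG with YH:HG = 3:4 ⇒ H = (6/7, 1/14)
line HP meets UV at C = (0, 1/2)
P = H + t·(C−H) with t = 11/18, so HP:PC = 11/18:7/18

HP:PC = 11/7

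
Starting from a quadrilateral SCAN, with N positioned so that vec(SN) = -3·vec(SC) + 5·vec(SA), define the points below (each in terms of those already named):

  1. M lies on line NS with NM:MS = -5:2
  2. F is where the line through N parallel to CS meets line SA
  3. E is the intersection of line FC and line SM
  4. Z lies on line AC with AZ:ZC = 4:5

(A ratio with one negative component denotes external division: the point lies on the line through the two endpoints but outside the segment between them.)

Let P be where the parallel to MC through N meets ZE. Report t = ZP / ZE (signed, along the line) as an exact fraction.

Assign S = (0, 0), C = (1, 0), A = (0, 1), N = (-3, 5) — the answer is frame-independent, so this choice is without loss of generality.
1. M lies on line NS with NM:MS = -5:2 ⇒ M = (2, -10/3)
2. F is where the line through N parallel to CS meets line SA ⇒ F = (0, 5)
3. E is the intersection of line FC and line SM ⇒ E = (3/2, -5/2)
4. Z lies on line AC with AZ:ZC = 4:5 ⇒ Z = (4/9, 5/9)
through N parallel to MC: direction (-1, 10/3); meets ZE at P = (-78/5, 47)
P = Z + t·(E−Z) with t = -76/5

t = -76/5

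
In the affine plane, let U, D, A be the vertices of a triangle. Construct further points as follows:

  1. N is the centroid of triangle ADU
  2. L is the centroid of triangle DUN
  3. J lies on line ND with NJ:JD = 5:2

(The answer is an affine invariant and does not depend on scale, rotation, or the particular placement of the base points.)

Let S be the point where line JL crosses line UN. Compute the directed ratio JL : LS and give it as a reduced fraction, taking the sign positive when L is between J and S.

Choose coordinates U = (0, 0), D = (1, 0), A = (0, 1).
1. N is the centroid of triangle ADU ⇒ N = (1/3, 1/3)
2. L is the centroid of triangle DUN ⇒ L = (4/9, 1/9)
3. J lies on line ND with NJ:JD = 5:2 ⇒ J = (17/21, 2/21)
line JL meets UN at S = (1/8, 1/8)
L = J + t·(S−J) with t = 8/15, so JL:LS = 8/15:7/15

JL:LS = 8/7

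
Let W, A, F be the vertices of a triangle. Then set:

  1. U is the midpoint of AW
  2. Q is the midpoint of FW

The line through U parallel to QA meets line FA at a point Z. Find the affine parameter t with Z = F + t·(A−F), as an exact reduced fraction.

t = 3/2

Set W = (0, 0), A = (1, 0), F = (0, 1); any affine frame gives the same invariant.
1. U is the midpoint of AW ⇒ U = (1/2, 0)
2. Q is the midpoint of FW ⇒ Q = (0, 1/2)
through U parallel to QA: direction (1, -1/2); meets FA at Z = (3/2, -1/2)
Z = F + t·(A−F) with t = 3/2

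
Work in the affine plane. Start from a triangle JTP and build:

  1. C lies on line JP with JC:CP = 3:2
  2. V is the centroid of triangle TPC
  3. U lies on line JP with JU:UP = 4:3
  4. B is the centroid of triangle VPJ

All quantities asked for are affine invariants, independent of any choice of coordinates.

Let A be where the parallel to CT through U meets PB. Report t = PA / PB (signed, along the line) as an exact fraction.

t = 135/133

Work in coordinates with J = (0, 0), T = (1, 0), P = (0, 1).
1. C lies on line JP with JC:CP = 3:2 ⇒ C = (0, 3/5)
2. V is the centroid of triangle TPC ⇒ V = (1/3, 8/15)
3. U lies on line JP with JU:UP = 4:3 ⇒ U = (0, 4/7)
4. B is the centroid of triangle VPJ ⇒ B = (1/9, 23/45)
through U parallel to CT: direction (1, -3/5); meets PB at A = (15/133, 67/133)
A = P + t·(B−P) with t = 135/133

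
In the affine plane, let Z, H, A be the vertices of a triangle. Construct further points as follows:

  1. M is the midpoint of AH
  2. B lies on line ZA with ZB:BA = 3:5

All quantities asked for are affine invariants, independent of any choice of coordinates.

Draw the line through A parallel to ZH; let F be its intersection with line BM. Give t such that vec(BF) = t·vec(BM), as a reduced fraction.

t = 5

Set Z = (0, 0), H = (1, 0), A = (0, 1); any affine frame gives the same invariant.
1. M is the midpoint of AH ⇒ M = (1/2, 1/2)
2. B lies on line ZA with ZB:BA = 3:5 ⇒ B = (0, 3/8)
through A parallel to ZH: direction (1, 0); meets BM at F = (5/2, 1)
F = B + t·(M−B) with t = 5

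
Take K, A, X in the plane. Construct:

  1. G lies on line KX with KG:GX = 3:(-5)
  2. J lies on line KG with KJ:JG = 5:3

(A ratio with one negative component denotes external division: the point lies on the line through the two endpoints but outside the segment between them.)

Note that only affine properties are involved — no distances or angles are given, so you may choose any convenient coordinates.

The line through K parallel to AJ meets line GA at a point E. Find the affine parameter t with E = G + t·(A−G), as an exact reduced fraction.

t = 8/3

Set K = (0, 0), A = (1, 0), X = (0, 1); any affine frame gives the same invariant.
1. G lies on line KX with KG:GX = 3:(-5) ⇒ G = (0, -3/2)
2. J lies on line KG with KJ:JG = 5:3 ⇒ J = (0, -15/16)
through K parallel to AJ: direction (-1, -15/16); meets GA at E = (8/3, 5/2)
E = G + t·(A−G) with t = 8/3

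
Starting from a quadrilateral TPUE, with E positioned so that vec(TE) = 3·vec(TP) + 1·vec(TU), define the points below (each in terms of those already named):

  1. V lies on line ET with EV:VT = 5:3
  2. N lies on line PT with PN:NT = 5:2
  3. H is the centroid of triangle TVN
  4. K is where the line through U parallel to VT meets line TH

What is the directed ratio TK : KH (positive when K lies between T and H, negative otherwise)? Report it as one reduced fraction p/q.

TK:KH = -63/65

Work in coordinates with T = (0, 0), P = (1, 0), U = (0, 1), E = (3, 1).
1. V lies on line ET with EV:VT = 5:3 ⇒ V = (9/8, 3/8)
2. N lies on line PT with PN:NT = 5:2 ⇒ N = (2/7, 0)
3. H is the centroid of triangle TVN ⇒ H = (79/168, 1/8)
4. K is where the line through U parallel to VT meets line TH ⇒ K = (-237/16, -63/16)
K = T + t·(H−T) with t = -63/2, so TK:KH = t:(1−t) = -63/2:65/2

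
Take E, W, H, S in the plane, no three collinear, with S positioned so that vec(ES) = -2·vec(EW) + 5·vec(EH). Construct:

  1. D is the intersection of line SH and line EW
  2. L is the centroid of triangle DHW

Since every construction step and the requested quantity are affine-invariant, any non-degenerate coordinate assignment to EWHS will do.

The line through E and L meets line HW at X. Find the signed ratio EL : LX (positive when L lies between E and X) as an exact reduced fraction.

EL:LX = 5

Choose coordinates E = (0, 0), W = (1, 0), H = (0, 1), S = (-2, 5).
1. D is the intersection of line SH and line EW ⇒ D = (1/2, 0)
2. L is the centroid of triangle DHW ⇒ L = (1/2, 1/3)
line EL meets HW at X = (3/5, 2/5)
L = E + t·(X−E) with t = 5/6, so EL:LX = 5/6:1/6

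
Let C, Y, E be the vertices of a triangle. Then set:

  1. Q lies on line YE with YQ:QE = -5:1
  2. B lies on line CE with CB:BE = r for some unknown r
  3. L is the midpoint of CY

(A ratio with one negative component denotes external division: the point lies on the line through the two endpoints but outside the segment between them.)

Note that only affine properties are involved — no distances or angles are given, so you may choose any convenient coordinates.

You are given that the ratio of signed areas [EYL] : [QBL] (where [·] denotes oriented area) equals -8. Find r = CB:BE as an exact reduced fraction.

Choose coordinates C = (0, 0), Y = (1, 0), E = (0, 1).
1. Q lies on line YE with YQ:QE = -5:1 ⇒ Q = (-1/4, 5/4)
2. With CB:BE = r, write λ = r/(r+1) so B = C + λ·(E−C); B is affine-linear in λ
3. L is the midpoint of CY ⇒ L = (1/2, 0)
Every point depending on B is an affine combination of B and λ-independent points, so each such coordinate is linear in λ; the λ² term in each signed area is a multiple of (E−C)×(E−C) = 0, so 2·[EYL] and 2·[QBL] are each linear in λ. Evaluating at λ=0 and λ=1:
  2·[EYL] = -1/2,   2·[QBL] = -3/4·λ + 5/8
So [EYL]:[QBL] = (-1/2) / (-3/4·λ + 5/8). Setting this equal to -8:
  -1/2 = -8·(-3/4·λ + 5/8)  ⇒  λ = 3/4
Then r = λ/(1−λ) = (3/4)/(1/4) = 3. Check: with r = 3, B = (0, 3/4) and [EYL]:[QBL] = -8 as required.

r = 3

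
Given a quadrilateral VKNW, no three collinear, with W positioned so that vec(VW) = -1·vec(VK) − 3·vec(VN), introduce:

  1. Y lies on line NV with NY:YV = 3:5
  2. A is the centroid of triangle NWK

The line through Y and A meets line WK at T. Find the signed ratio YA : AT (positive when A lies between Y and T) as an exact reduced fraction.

Set V = (0, 0), K = (1, 0), N = (0, 1), W = (-1, -3); any affine frame gives the same invariant.
1. Y lies on line NV with NY:YV = 3:5 ⇒ Y = (0, 5/8)
2. A is the centroid of triangle NWK ⇒ A = (0, -2/3)
line YA meets WK at T = (0, -3/2)
A = Y + t·(T−Y) with t = 31/51, so YA:AT = 31/51:20/51

YA:AT = 31/20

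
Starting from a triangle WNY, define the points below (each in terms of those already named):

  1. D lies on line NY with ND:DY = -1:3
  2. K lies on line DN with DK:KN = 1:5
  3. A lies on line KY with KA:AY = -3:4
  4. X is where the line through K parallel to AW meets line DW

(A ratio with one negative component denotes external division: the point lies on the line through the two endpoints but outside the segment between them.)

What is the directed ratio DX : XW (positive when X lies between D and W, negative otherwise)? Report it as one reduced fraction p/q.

Choose coordinates W = (0, 0), N = (1, 0), Y = (0, 1).
1. D lies on line NY with ND:DY = -1:3 ⇒ D = (3/2, -1/2)
2. K lies on line DN with DK:KN = 1:5 ⇒ K = (17/12, -5/12)
3. A lies on line KY with KA:AY = -3:4 ⇒ A = (17/3, -14/3)
4. X is where the line through K parallel to AW meets line DW ⇒ X = (153/100, -51/100)
X = D + t·(W−D) with t = -1/50, so DX:XW = t:(1−t) = -1/50:51/50

DX:XW = -1/51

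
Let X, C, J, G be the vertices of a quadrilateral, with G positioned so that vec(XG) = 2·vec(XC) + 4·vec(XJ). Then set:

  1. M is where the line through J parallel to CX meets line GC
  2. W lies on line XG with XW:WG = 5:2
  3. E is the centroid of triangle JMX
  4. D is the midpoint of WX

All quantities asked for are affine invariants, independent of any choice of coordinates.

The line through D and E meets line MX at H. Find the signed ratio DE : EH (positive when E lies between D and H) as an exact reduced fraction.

DE:EH = 11/7

Work in coordinates with X = (0, 0), C = (1, 0), J = (0, 1), G = (2, 4).
1. M is where the line through J parallel to CX meets line GC ⇒ M = (5/4, 1)
2. W lies on line XG with XW:WG = 5:2 ⇒ W = (10/7, 20/7)
3. E is the centroid of triangle JMX ⇒ E = (5/12, 2/3)
4. D is the midpoint of WX ⇒ D = (5/7, 10/7)
line DE meets MX at H = (5/22, 2/11)
E = D + t·(H−D) with t = 11/18, so DE:EH = 11/18:7/18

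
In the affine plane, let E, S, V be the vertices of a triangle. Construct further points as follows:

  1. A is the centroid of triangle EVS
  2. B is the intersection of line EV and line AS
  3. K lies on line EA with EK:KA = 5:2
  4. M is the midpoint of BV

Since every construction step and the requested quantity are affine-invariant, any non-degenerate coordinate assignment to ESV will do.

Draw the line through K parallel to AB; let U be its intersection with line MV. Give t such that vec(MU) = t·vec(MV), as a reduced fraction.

t = -11/7

Work in coordinates with E = (0, 0), S = (1, 0), V = (0, 1).
1. A is the centroid of triangle EVS ⇒ A = (1/3, 1/3)
2. B is the intersection of line EV and line AS ⇒ B = (0, 1/2)
3. K lies on line EA with EK:KA = 5:2 ⇒ K = (5/21, 5/21)
4. M is the midpoint of BV ⇒ M = (0, 3/4)
through K parallel to AB: direction (-1/3, 1/6); meets MV at U = (0, 5/14)
U = M + t·(V−M) with t = -11/7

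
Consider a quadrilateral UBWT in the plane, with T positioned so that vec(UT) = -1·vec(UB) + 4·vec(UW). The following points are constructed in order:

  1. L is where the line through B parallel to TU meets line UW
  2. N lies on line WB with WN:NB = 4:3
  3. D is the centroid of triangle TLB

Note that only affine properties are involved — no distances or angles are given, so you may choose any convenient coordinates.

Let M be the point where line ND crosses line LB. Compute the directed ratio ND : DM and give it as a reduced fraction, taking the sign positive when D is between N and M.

ND:DM = -1/28

Assign U = (0, 0), B = (1, 0), W = (0, 1), T = (-1, 4) — the answer is frame-independent, so this choice is without loss of generality.
1. L is where the line through B parallel to TU meets line UW ⇒ L = (0, 4)
2. N lies on line WB with WN:NB = 4:3 ⇒ N = (4/7, 3/7)
3. D is the centroid of triangle TLB ⇒ D = (0, 8/3)
line ND meets LB at M = (16, -60)
D = N + t·(M−N) with t = -1/27, so ND:DM = -1/27:28/27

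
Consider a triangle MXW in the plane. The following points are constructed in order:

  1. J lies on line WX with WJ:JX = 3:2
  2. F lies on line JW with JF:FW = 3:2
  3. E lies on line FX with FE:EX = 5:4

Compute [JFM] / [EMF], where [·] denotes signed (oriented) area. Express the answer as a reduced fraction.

[JFM]:[EMF] = -81/95

Work in coordinates with M = (0, 0), X = (1, 0), W = (0, 1).
1. J lies on line WX with WJ:JX = 3:2 ⇒ J = (3/5, 2/5)
2. F lies on line JW with JF:FW = 3:2 ⇒ F = (6/25, 19/25)
3. E lies on line FX with FE:EX = 5:4 ⇒ E = (149/225, 76/225)
2·[JFM] = 9/25, 2·[EMF] = -19/45
[JFM]:[EMF] = 9/25:-19/45 = -81/95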